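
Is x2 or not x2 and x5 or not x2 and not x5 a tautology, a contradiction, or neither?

tautology

x2 or not x2 and x5 or not x2 and not x5
= x2 or not x2   [distribution]
= True   [complement]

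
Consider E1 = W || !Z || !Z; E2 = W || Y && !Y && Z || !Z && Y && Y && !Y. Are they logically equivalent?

E1: W || !Z || !Z
    = W || !Z
E2: W || Y && !Y && Z || !Z && Y && Y && !Y
    = W || Y && !Y && Z || !Z && Y && !Y
    = W || Y && !Y
    = W
These differ: at W=0, Y=0, Z=0, E1 = 1 but E2 = 0.

No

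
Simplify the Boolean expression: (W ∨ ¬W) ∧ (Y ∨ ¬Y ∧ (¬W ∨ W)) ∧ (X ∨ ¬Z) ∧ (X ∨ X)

X

(W ∨ ¬W) ∧ (Y ∨ ¬Y ∧ (¬W ∨ W)) ∧ (X ∨ ¬Z) ∧ (X ∨ X)
= (W ∨ ¬W) ∧ (Y ∨ ¬Y ∧ (¬W ∨ W)) ∧ (X ∨ ¬Z) ∧ X   [idempotence]
= (W ∨ ¬W) ∧ (Y ∨ ¬Y) ∧ (X ∨ ¬Z) ∧ X   [complement / identity]
= (W ∨ ¬W) ∧ (Y ∨ ¬Y) ∧ X   [absorption]
= (W ∨ ¬W) ∧ X   [complement / identity]
= X   [complement / identity]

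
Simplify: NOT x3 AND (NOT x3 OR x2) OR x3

NOT x3 AND (NOT x3 OR x2) OR x3
= NOT x3 OR x3   (absorption)
= TRUE   (complement)

TRUE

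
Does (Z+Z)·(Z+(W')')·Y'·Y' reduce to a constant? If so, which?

no

(Z+Z)·(Z+(W')')·Y'·Y'
= (Z+Z)·(Z+(W')')·Y'
= (Z+Z·(W')')·Y'
= (Z+Z·W)·Y'
= Z·Y'
This depends on Y, Z, so it is not a constant.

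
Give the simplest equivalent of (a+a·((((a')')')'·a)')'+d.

a'+d

(a+a·((((a')')')'·a)')'+d
= (a+a·((a')'·a)')'+d   (double negation)
= (a+a·(a·a)')'+d   (double negation)
= (a+a·a')'+d   (idempotence)
= a'+d   (complement / identity)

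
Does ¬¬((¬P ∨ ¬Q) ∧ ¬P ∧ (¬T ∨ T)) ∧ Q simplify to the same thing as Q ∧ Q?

No

E1: ¬¬((¬P ∨ ¬Q) ∧ ¬P ∧ (¬T ∨ T)) ∧ Q
    = ¬¬((¬P ∨ ¬Q) ∧ ¬P) ∧ Q   [complement / identity]
    = ¬¬¬P ∧ Q   [absorption]
    = ¬P ∧ Q   [double negation]
E2: Q ∧ Q
    = Q   [idempotence]
These differ: at P=1, Q=1, T=0, E1 = 0 but E2 = 1.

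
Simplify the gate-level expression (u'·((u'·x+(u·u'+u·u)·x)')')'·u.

(u'·((u'·x+(u·u'+u·u)·x)')')'·u
= (u'·((u'·x+u·x)')')'·u   [distribution]
= (u+(u'·x+u·x)')·u   [De Morgan]
= (u+x')·u   [distribution]
= u   [absorption]

u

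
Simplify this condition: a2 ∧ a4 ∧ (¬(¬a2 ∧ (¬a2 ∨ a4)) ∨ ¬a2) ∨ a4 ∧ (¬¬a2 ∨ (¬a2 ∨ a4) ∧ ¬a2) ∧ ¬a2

a2 ∧ a4 ∧ (¬(¬a2 ∧ (¬a2 ∨ a4)) ∨ ¬a2) ∨ a4 ∧ (¬¬a2 ∨ (¬a2 ∨ a4) ∧ ¬a2) ∧ ¬a2
= a2 ∧ a4 ∧ (¬¬a2 ∨ ¬a2) ∨ a4 ∧ (¬¬a2 ∨ (¬a2 ∨ a4) ∧ ¬a2) ∧ ¬a2   (absorption)
= a2 ∧ a4 ∧ (¬¬a2 ∨ ¬a2) ∨ a4 ∧ (¬¬a2 ∨ ¬a2) ∧ ¬a2   (absorption)
= a4 ∧ (¬¬a2 ∨ ¬a2)   (distribution)
= a4 ∧ (a2 ∨ ¬a2)   (double negation)
= a4   (complement / identity)

a4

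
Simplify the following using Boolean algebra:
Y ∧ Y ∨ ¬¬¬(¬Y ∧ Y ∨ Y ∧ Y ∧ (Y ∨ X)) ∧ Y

Y ∧ Y ∨ ¬¬¬(¬Y ∧ Y ∨ Y ∧ Y ∧ (Y ∨ X)) ∧ Y
= Y ∧ Y ∨ ¬¬¬(¬Y ∧ Y ∨ Y ∧ Y) ∧ Y   — absorption
= Y ∧ Y ∨ ¬¬¬Y ∧ Y   — distribution
= Y ∧ Y ∨ ¬Y ∧ Y   — double negation
= Y   — distribution

Y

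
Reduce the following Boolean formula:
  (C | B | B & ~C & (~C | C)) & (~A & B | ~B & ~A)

(C | B) & ~A

(C | B | B & ~C & (~C | C)) & (~A & B | ~B & ~A)
= (C | B | B & ~C) & (~A & B | ~B & ~A)   [complement / identity]
= (C | B | B & ~C) & ~A   [distribution]
= (C | B) & ~A   [absorption]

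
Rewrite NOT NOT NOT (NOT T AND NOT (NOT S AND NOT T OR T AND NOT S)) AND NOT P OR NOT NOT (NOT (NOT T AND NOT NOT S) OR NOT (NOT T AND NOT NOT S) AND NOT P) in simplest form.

T OR NOT S

NOT NOT NOT (NOT T AND NOT (NOT S AND NOT T OR T AND NOT S)) AND NOT P OR NOT NOT (NOT (NOT T AND NOT NOT S) OR NOT (NOT T AND NOT NOT S) AND NOT P)
= NOT NOT NOT (NOT T AND NOT NOT S) AND NOT P OR NOT NOT (NOT (NOT T AND NOT NOT S) OR NOT (NOT T AND NOT NOT S) AND NOT P)
= NOT NOT NOT (NOT T AND NOT NOT S) AND NOT P OR NOT NOT NOT (NOT T AND NOT NOT S)
= NOT NOT NOT (NOT T AND NOT NOT S)
= NOT (NOT T AND NOT NOT S)
= T OR NOT S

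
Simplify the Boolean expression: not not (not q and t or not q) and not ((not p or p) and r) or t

not not (not q and t or not q) and not ((not p or p) and r) or t
= not not (not q and t or not q) and not r or t   [complement / identity]
= not not not q and not r or t   [absorption]
= not q and not r or t   [double negation]

not q and not r or t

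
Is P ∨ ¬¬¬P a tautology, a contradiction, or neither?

P ∨ ¬¬¬P
= P ∨ ¬P   — double negation
= True   — complement

tautology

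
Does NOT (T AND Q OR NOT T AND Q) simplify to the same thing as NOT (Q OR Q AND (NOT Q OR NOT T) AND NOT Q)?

Yes

E1: NOT (T AND Q OR NOT T AND Q)
    = NOT Q
E2: NOT (Q OR Q AND (NOT Q OR NOT T) AND NOT Q)
    = NOT (Q OR Q AND NOT Q)
    = NOT Q
Both reduce to NOT Q, so they are equivalent.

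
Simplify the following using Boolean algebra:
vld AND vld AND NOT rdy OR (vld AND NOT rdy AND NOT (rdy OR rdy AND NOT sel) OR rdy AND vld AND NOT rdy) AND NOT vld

vld AND NOT rdy

vld AND vld AND NOT rdy OR (vld AND NOT rdy AND NOT (rdy OR rdy AND NOT sel) OR rdy AND vld AND NOT rdy) AND NOT vld
= vld AND vld AND NOT rdy OR (vld AND NOT rdy AND NOT rdy OR rdy AND vld AND NOT rdy) AND NOT vld   — absorption
= vld AND vld AND NOT rdy OR vld AND NOT rdy AND NOT vld   — distribution
= vld AND NOT rdy   — distribution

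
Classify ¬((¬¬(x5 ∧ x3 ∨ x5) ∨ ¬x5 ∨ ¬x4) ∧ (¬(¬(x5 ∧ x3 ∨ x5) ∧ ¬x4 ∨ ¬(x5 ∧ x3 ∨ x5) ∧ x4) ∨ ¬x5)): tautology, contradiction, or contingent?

¬((¬¬(x5 ∧ x3 ∨ x5) ∨ ¬x5 ∨ ¬x4) ∧ (¬(¬(x5 ∧ x3 ∨ x5) ∧ ¬x4 ∨ ¬(x5 ∧ x3 ∨ x5) ∧ x4) ∨ ¬x5))
= ¬((¬¬(x5 ∧ x3 ∨ x5) ∨ ¬x5 ∨ ¬x4) ∧ (¬¬(x5 ∧ x3 ∨ x5) ∨ ¬x5))   [distribution]
= ¬(¬¬(x5 ∧ x3 ∨ x5) ∨ ¬x5)   [absorption]
= ¬(¬¬x5 ∨ ¬x5)   [absorption]
= ¬x5 ∧ x5   [De Morgan]
= False   [complement]

contradiction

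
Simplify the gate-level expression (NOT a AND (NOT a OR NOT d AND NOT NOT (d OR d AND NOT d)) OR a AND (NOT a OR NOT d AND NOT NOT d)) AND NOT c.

NOT a AND NOT c

(NOT a AND (NOT a OR NOT d AND NOT NOT (d OR d AND NOT d)) OR a AND (NOT a OR NOT d AND NOT NOT d)) AND NOT c
= (NOT a AND (NOT a OR NOT d AND NOT NOT d) OR a AND (NOT a OR NOT d AND NOT NOT d)) AND NOT c   — complement / identity
= (NOT a OR NOT d AND NOT NOT d) AND NOT c   — distribution
= (NOT a OR NOT d AND d) AND NOT c   — double negation
= NOT a AND NOT c   — complement / identity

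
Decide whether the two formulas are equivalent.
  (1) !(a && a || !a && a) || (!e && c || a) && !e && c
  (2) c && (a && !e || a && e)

E1: !(a && a || !a && a) || (!e && c || a) && !e && c
    = !a || (!e && c || a) && !e && c   [distribution]
    = !a || !e && c   [absorption]
E2: c && (a && !e || a && e)
    = c && a   [distribution]
These differ: at a=0, c=1, e=0, E1 = 1 but E2 = 0.

No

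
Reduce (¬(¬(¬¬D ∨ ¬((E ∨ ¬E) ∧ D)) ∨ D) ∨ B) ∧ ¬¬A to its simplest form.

(¬D ∨ B) ∧ A

(¬(¬(¬¬D ∨ ¬((E ∨ ¬E) ∧ D)) ∨ D) ∨ B) ∧ ¬¬A
= (¬(¬D ∧ (E ∨ ¬E) ∧ D ∨ D) ∨ B) ∧ ¬¬A
= (¬(¬D ∧ (E ∨ ¬E) ∧ D ∨ D) ∨ B) ∧ A
= (¬(¬D ∧ D ∨ D) ∨ B) ∧ A
= (¬D ∨ B) ∧ A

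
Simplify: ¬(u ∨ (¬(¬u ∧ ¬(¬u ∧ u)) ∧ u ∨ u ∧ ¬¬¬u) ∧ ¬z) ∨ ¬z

¬u ∨ ¬z

¬(u ∨ (¬(¬u ∧ ¬(¬u ∧ u)) ∧ u ∨ u ∧ ¬¬¬u) ∧ ¬z) ∨ ¬z
= ¬(u ∨ (¬(¬u ∧ ¬(¬u ∧ u)) ∧ u ∨ u ∧ ¬u) ∧ ¬z) ∨ ¬z   (double negation)
= ¬(u ∨ ((u ∨ ¬u ∧ u) ∧ u ∨ u ∧ ¬u) ∧ ¬z) ∨ ¬z   (De Morgan)
= ¬(u ∨ (u ∧ u ∨ u ∧ ¬u) ∧ ¬z) ∨ ¬z   (complement / identity)
= ¬(u ∨ u ∧ ¬z) ∨ ¬z   (distribution)
= ¬u ∨ ¬z   (absorption)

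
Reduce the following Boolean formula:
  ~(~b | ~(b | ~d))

~(~b | ~(b | ~d))
= b & (b | ~d)
= b

b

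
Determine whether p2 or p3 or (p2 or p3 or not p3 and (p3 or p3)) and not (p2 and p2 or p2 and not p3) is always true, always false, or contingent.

contingent

p2 or p3 or (p2 or p3 or not p3 and (p3 or p3)) and not (p2 and p2 or p2 and not p3)
= p2 or p3 or (p2 or p3 or not p3 and p3) and not (p2 and p2 or p2 and not p3)
= p2 or p3 or (p2 or p3 or not p3 and p3) and not (p2 or p2 and not p3)
= p2 or p3 or (p2 or p3 or not p3 and p3) and not p2
= p2 or p3 or (p2 or p3) and not p2
= p2 or p3
This depends on p2, p3, so it is not a constant.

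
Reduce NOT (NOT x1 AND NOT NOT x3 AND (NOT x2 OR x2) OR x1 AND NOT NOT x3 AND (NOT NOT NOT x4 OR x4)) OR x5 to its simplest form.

NOT (NOT x1 AND NOT NOT x3 AND (NOT x2 OR x2) OR x1 AND NOT NOT x3 AND (NOT NOT NOT x4 OR x4)) OR x5
= NOT (NOT x1 AND NOT NOT x3 AND (NOT x2 OR x2) OR x1 AND NOT NOT x3 AND (NOT x4 OR x4)) OR x5   [double negation]
= NOT (NOT x1 AND NOT NOT x3 OR x1 AND NOT NOT x3 AND (NOT x4 OR x4)) OR x5   [complement / identity]
= NOT (NOT x1 AND NOT NOT x3 OR x1 AND NOT NOT x3) OR x5   [complement / identity]
= NOT NOT NOT x3 OR x5   [distribution]
= NOT x3 OR x5   [double negation]

NOT x3 OR x5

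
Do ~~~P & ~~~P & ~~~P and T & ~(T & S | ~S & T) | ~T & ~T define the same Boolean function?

No

E1: ~~~P & ~~~P & ~~~P
    = ~~~P & ~~~P   (idempotence)
    = ~~~P   (idempotence)
    = ~P   (double negation)
E2: T & ~(T & S | ~S & T) | ~T & ~T
    = T & ~T | ~T & ~T   (distribution)
    = ~T   (distribution)
These differ: at P=1, S=0, T=0, E1 = 0 but E2 = 1.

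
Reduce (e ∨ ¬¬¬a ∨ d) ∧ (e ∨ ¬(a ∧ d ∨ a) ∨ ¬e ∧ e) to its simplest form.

e ∨ ¬a

(e ∨ ¬¬¬a ∨ d) ∧ (e ∨ ¬(a ∧ d ∨ a) ∨ ¬e ∧ e)
= (e ∨ ¬¬¬a ∨ d) ∧ (e ∨ ¬(a ∧ d ∨ a))   [complement / identity]
= (e ∨ ¬¬¬a ∨ d) ∧ (e ∨ ¬a)   [absorption]
= (e ∨ ¬a ∨ d) ∧ (e ∨ ¬a)   [double negation]
= e ∨ ¬a   [absorption]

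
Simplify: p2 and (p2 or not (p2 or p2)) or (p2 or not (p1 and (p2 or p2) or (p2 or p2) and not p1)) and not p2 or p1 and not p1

True

p2 and (p2 or not (p2 or p2)) or (p2 or not (p1 and (p2 or p2) or (p2 or p2) and not p1)) and not p2 or p1 and not p1
= p2 and (p2 or not (p2 or p2)) or (p2 or not (p2 or p2)) and not p2 or p1 and not p1
= p2 or not (p2 or p2) or p1 and not p1
= p2 or not (p2 or p2)
= p2 or not p2
= True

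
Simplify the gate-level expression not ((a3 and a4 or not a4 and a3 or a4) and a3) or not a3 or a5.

not ((a3 and a4 or not a4 and a3 or a4) and a3) or not a3 or a5
= not ((a3 or a4) and a3) or not a3 or a5   [distribution]
= not a3 or not a3 or a5   [absorption]
= not a3 or a5   [idempotence]

not a3 or a5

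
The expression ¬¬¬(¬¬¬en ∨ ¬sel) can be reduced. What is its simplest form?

en ∧ sel

¬¬¬(¬¬¬en ∨ ¬sel)
= ¬¬(¬¬en ∧ sel)
= ¬¬(en ∧ sel)
= en ∧ sel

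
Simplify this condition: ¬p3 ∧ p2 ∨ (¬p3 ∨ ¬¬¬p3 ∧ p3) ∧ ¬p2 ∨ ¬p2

¬p3 ∨ ¬p2

¬p3 ∧ p2 ∨ (¬p3 ∨ ¬¬¬p3 ∧ p3) ∧ ¬p2 ∨ ¬p2
= ¬p3 ∧ p2 ∨ (¬p3 ∨ ¬p3 ∧ p3) ∧ ¬p2 ∨ ¬p2
= ¬p3 ∧ p2 ∨ ¬p3 ∧ ¬p2 ∨ ¬p2
= ¬p3 ∨ ¬p2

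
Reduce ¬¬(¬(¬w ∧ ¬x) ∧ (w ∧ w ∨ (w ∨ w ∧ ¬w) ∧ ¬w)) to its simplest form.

¬¬(¬(¬w ∧ ¬x) ∧ (w ∧ w ∨ (w ∨ w ∧ ¬w) ∧ ¬w))
= ¬¬(¬(¬w ∧ ¬x) ∧ (w ∧ w ∨ w ∧ ¬w))   — complement / identity
= ¬¬(¬(¬w ∧ ¬x) ∧ w)   — distribution
= ¬¬((w ∨ x) ∧ w)   — De Morgan
= ¬¬w   — absorption
= w   — double negation

w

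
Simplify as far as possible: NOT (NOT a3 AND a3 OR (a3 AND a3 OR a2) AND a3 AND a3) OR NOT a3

NOT (NOT a3 AND a3 OR (a3 AND a3 OR a2) AND a3 AND a3) OR NOT a3
= NOT (NOT a3 AND a3 OR a3 AND a3) OR NOT a3   (absorption)
= NOT a3 OR NOT a3   (distribution)
= NOT a3   (idempotence)

NOT a3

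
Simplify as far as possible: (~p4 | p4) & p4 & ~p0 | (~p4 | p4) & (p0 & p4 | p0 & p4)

(~p4 | p4) & p4 & ~p0 | (~p4 | p4) & (p0 & p4 | p0 & p4)
= (~p4 | p4) & p4 & ~p0 | (~p4 | p4) & p0 & p4   [idempotence]
= (p4 & ~p0 | p0 & p4) & (~p4 | p4)   [distribution]
= p4 & (~p4 | p4)   [distribution]
= p4   [complement / identity]

p4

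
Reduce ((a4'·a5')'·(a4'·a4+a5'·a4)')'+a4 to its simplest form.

a5'+a4

((a4'·a5')'·(a4'·a4+a5'·a4)')'+a4
= ((a4'·a5')'·(a5'·a4)')'+a4   (complement / identity)
= a4'·a5'+a5'·a4+a4   (De Morgan)
= a5'+a4   (distribution)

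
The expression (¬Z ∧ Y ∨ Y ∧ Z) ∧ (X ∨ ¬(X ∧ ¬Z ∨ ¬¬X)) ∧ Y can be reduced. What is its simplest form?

Y

(¬Z ∧ Y ∨ Y ∧ Z) ∧ (X ∨ ¬(X ∧ ¬Z ∨ ¬¬X)) ∧ Y
= Y ∧ (X ∨ ¬(X ∧ ¬Z ∨ ¬¬X)) ∧ Y
= Y ∧ (X ∨ ¬(X ∧ ¬Z ∨ X)) ∧ Y
= Y ∧ (X ∨ ¬X) ∧ Y
= Y ∧ Y
= Y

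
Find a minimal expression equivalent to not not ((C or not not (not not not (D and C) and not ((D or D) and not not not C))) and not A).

not not ((C or not not (not not not (D and C) and not ((D or D) and not not not C))) and not A)
= not not ((C or not not (not (D and C) and not ((D or D) and not not not C))) and not A)   [double negation]
= not not ((C or not (D and C or (D or D) and not not not C)) and not A)   [De Morgan]
= (C or not (D and C or (D or D) and not not not C)) and not A   [double negation]
= (C or not (D and C or (D or D) and not C)) and not A   [double negation]
= (C or not (D and C or D and not C)) and not A   [idempotence]
= (C or not D) and not A   [distribution]

(C or not D) and not A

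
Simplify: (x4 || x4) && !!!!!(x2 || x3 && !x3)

(x4 || x4) && !!!!!(x2 || x3 && !x3)
= (x4 || x4) && !!!(x2 || x3 && !x3)   [double negation]
= (x4 || x4) && !(x2 || x3 && !x3)   [double negation]
= (x4 || x4) && !x2   [complement / identity]
= x4 && !x2   [idempotence]

x4 && !x2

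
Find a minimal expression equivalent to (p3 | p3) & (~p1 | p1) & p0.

(p3 | p3) & (~p1 | p1) & p0
= (p3 | p3) & p0   — complement / identity
= p3 & p0   — idempotence

p3 & p0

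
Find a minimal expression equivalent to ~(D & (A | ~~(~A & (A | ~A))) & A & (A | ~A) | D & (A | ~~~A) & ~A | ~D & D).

~(D & (A | ~~(~A & (A | ~A))) & A & (A | ~A) | D & (A | ~~~A) & ~A | ~D & D)
= ~(D & (A | ~~(~A & (A | ~A))) & A | D & (A | ~~~A) & ~A | ~D & D)   [complement / identity]
= ~(D & (A | ~~~A) & A | D & (A | ~~~A) & ~A | ~D & D)   [complement / identity]
= ~(D & (A | ~~~A) | ~D & D)   [distribution]
= ~(D & (A | ~A) | ~D & D)   [double negation]
= ~(D & (A | ~A))   [complement / identity]
= ~D   [complement / identity]

~D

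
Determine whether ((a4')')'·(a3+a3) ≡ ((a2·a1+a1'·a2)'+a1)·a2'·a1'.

No

E1: ((a4')')'·(a3+a3)
    = a4'·(a3+a3)
    = a4'·a3
E2: ((a2·a1+a1'·a2)'+a1)·a2'·a1'
    = (a2'+a1)·a2'·a1'
    = a2'·a1'
These differ: at a1=1, a2=0, a3=1, a4=0, E1 = 1 but E2 = 0.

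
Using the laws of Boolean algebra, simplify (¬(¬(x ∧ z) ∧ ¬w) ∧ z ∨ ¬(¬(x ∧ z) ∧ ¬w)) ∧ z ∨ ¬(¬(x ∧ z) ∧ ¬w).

(¬(¬(x ∧ z) ∧ ¬w) ∧ z ∨ ¬(¬(x ∧ z) ∧ ¬w)) ∧ z ∨ ¬(¬(x ∧ z) ∧ ¬w)
= ¬(¬(x ∧ z) ∧ ¬w) ∧ z ∨ ¬(¬(x ∧ z) ∧ ¬w)   — absorption
= ¬(¬(x ∧ z) ∧ ¬w)   — absorption
= x ∧ z ∨ w   — De Morgan

x ∧ z ∨ w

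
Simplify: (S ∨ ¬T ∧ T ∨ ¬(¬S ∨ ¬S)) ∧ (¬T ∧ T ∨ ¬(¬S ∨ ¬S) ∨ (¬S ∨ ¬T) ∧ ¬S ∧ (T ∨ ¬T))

(S ∨ ¬T ∧ T ∨ ¬(¬S ∨ ¬S)) ∧ (¬T ∧ T ∨ ¬(¬S ∨ ¬S) ∨ (¬S ∨ ¬T) ∧ ¬S ∧ (T ∨ ¬T))
= (S ∨ ¬T ∧ T ∨ ¬(¬S ∨ ¬S)) ∧ (¬T ∧ T ∨ ¬(¬S ∨ ¬S) ∨ (¬S ∨ ¬T) ∧ ¬S)   [complement / identity]
= (S ∨ ¬T ∧ T ∨ ¬(¬S ∨ ¬S)) ∧ (¬T ∧ T ∨ ¬(¬S ∨ ¬S) ∨ ¬S)   [absorption]
= ¬T ∧ T ∨ ¬(¬S ∨ ¬S) ∨ S ∧ ¬S   [distribution]
= ¬(¬S ∨ ¬S) ∨ S ∧ ¬S   [complement / identity]
= S ∧ S ∨ S ∧ ¬S   [De Morgan]
= S   [distribution]

S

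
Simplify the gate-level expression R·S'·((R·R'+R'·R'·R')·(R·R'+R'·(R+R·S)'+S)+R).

R·S'

R·S'·((R·R'+R'·R'·R')·(R·R'+R'·(R+R·S)'+S)+R)
= R·S'·((R·R'+R'·R')·(R·R'+R'·(R+R·S)'+S)+R)   [idempotence]
= R·S'·((R·R'+R'·R')·(R·R'+R'·R'+S)+R)   [absorption]
= R·S'·(R·R'+R'·R'+R)   [absorption]
= R·S'·(R'+R)   [distribution]
= R·S'   [complement / identity]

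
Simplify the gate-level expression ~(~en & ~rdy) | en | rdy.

~(~en & ~rdy) | en | rdy
= en | rdy | en | rdy   [De Morgan]
= en | rdy   [idempotence]

en | rdy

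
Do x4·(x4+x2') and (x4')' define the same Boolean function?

Yes

E1: x4·(x4+x2')
    = x4
E2: (x4')'
    = x4
Both reduce to x4, so they are equivalent.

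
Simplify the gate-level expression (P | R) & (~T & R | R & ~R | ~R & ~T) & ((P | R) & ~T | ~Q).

(P | R) & (~T & R | R & ~R | ~R & ~T) & ((P | R) & ~T | ~Q)
= (P | R) & (~T & R | ~R & ~T) & ((P | R) & ~T | ~Q)   — complement / identity
= (P | R) & ~T & ((P | R) & ~T | ~Q)   — distribution
= (P | R) & ~T   — absorption

(P | R) & ~T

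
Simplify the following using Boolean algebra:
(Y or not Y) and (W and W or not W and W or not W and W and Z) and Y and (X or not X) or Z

W and Y or Z

(Y or not Y) and (W and W or not W and W or not W and W and Z) and Y and (X or not X) or Z
= (Y or not Y) and (W and W or not W and W or not W and W and Z) and Y or Z   (complement / identity)
= (W and W or not W and W or not W and W and Z) and Y or Z   (complement / identity)
= (W and W or not W and W) and Y or Z   (absorption)
= W and Y or Z   (distribution)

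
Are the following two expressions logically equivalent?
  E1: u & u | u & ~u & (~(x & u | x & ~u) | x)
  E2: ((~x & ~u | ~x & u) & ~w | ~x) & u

No

E1: u & u | u & ~u & (~(x & u | x & ~u) | x)
    = u & u | u & ~u & (~x | x)   [distribution]
    = u & u | u & ~u   [complement / identity]
    = u   [distribution]
E2: ((~x & ~u | ~x & u) & ~w | ~x) & u
    = (~x & ~w | ~x) & u   [distribution]
    = ~x & u   [absorption]
These differ: at u=1, w=0, x=1, E1 = 1 but E2 = 0.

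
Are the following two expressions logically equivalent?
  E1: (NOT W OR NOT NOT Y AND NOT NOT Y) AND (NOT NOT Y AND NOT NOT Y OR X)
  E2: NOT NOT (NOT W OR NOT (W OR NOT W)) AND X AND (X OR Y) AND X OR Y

Yes

E1: (NOT W OR NOT NOT Y AND NOT NOT Y) AND (NOT NOT Y AND NOT NOT Y OR X)
    = NOT W AND X OR NOT NOT Y AND NOT NOT Y   [distribution]
    = NOT W AND X OR NOT NOT Y   [idempotence]
    = NOT W AND X OR Y   [double negation]
E2: NOT NOT (NOT W OR NOT (W OR NOT W)) AND X AND (X OR Y) AND X OR Y
    = NOT (W AND (W OR NOT W)) AND X AND (X OR Y) AND X OR Y   [De Morgan]
    = NOT (W AND (W OR NOT W)) AND X AND X OR Y   [absorption]
    = NOT W AND X AND X OR Y   [complement / identity]
    = NOT W AND X OR Y   [idempotence]
Both reduce to NOT W AND X OR Y, so they are equivalent.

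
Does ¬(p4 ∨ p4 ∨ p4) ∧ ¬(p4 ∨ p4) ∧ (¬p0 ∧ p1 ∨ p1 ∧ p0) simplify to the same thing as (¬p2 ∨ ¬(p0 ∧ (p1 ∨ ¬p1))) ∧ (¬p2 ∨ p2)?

No

E1: ¬(p4 ∨ p4 ∨ p4) ∧ ¬(p4 ∨ p4) ∧ (¬p0 ∧ p1 ∨ p1 ∧ p0)
    = ¬(p4 ∨ p4 ∨ p4) ∧ ¬(p4 ∨ p4) ∧ p1
    = ¬(p4 ∨ p4) ∧ ¬(p4 ∨ p4) ∧ p1
    = ¬(p4 ∨ p4) ∧ p1
    = ¬p4 ∧ p1
E2: (¬p2 ∨ ¬(p0 ∧ (p1 ∨ ¬p1))) ∧ (¬p2 ∨ p2)
    = ¬p2 ∨ ¬(p0 ∧ (p1 ∨ ¬p1))
    = ¬p2 ∨ ¬p0
These differ: at p0=0, p1=0, p2=0, p4=1, E1 = 0 but E2 = 1.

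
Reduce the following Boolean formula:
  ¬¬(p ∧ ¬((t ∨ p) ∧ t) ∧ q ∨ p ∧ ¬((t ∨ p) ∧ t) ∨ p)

p

¬¬(p ∧ ¬((t ∨ p) ∧ t) ∧ q ∨ p ∧ ¬((t ∨ p) ∧ t) ∨ p)
= ¬¬(p ∧ ¬((t ∨ p) ∧ t) ∨ p)
= ¬¬(p ∧ ¬t ∨ p)
= ¬¬p
= p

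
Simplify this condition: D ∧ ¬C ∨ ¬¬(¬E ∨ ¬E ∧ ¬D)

D ∧ ¬C ∨ ¬¬(¬E ∨ ¬E ∧ ¬D)
= D ∧ ¬C ∨ ¬¬¬E   — absorption
= D ∧ ¬C ∨ ¬E   — double negation

D ∧ ¬C ∨ ¬E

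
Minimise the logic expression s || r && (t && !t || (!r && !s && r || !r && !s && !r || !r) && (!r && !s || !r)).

s

s || r && (t && !t || (!r && !s && r || !r && !s && !r || !r) && (!r && !s || !r))
= s || r && (t && !t || (!r && !s || !r) && (!r && !s || !r))   (distribution)
= s || r && (!r && !s || !r) && (!r && !s || !r)   (complement / identity)
= s || r && (!r && !s || !r)   (idempotence)
= s || r && !r   (absorption)
= s   (complement / identity)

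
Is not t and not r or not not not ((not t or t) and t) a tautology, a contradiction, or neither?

neither

not t and not r or not not not ((not t or t) and t)
= not t and not r or not not not t   (complement / identity)
= not t and not r or not t   (double negation)
= not t   (absorption)
This depends on t, so it is not a constant.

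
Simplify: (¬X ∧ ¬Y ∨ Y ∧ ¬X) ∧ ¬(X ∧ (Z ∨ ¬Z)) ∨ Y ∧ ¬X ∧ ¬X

(¬X ∧ ¬Y ∨ Y ∧ ¬X) ∧ ¬(X ∧ (Z ∨ ¬Z)) ∨ Y ∧ ¬X ∧ ¬X
= ¬X ∧ ¬(X ∧ (Z ∨ ¬Z)) ∨ Y ∧ ¬X ∧ ¬X
= ¬X ∧ ¬X ∨ Y ∧ ¬X ∧ ¬X
= ¬X ∧ ¬X ∨ Y ∧ ¬X
= ¬X ∧ (¬X ∨ Y)
= ¬X

¬X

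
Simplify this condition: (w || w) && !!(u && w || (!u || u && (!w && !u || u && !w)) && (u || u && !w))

(w || w) && !!(u && w || (!u || u && (!w && !u || u && !w)) && (u || u && !w))
= (w || w) && !!(u && w || (!u || u && !w) && (u || u && !w))   (distribution)
= (w || w) && !!(u && w || u && !w || !u && u)   (distribution)
= (w || w) && !!(u && w || u && !w)   (complement / identity)
= (w || w) && !!u   (distribution)
= (w || w) && u   (double negation)
= w && u   (idempotence)

w && u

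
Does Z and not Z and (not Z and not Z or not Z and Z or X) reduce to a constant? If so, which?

Z and not Z and (not Z and not Z or not Z and Z or X)
= Z and not Z and (not Z or X)   — distribution
= Z and not Z   — absorption
= False   — complement

yes, False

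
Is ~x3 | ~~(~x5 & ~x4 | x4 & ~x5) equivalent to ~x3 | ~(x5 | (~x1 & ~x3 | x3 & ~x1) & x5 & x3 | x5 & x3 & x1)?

E1: ~x3 | ~~(~x5 & ~x4 | x4 & ~x5)
    = ~x3 | ~~~x5
    = ~x3 | ~x5
E2: ~x3 | ~(x5 | (~x1 & ~x3 | x3 & ~x1) & x5 & x3 | x5 & x3 & x1)
    = ~x3 | ~(x5 | ~x1 & x5 & x3 | x5 & x3 & x1)
    = ~x3 | ~(x5 | x5 & x3)
    = ~x3 | ~x5
Both reduce to ~x3 | ~x5, so they are equivalent.

Yes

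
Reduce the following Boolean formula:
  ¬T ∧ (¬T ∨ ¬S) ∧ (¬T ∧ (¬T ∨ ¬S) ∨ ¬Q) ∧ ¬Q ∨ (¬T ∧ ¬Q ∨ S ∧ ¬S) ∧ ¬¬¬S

¬T ∧ ¬Q

¬T ∧ (¬T ∨ ¬S) ∧ (¬T ∧ (¬T ∨ ¬S) ∨ ¬Q) ∧ ¬Q ∨ (¬T ∧ ¬Q ∨ S ∧ ¬S) ∧ ¬¬¬S
= ¬T ∧ (¬T ∨ ¬S) ∧ (¬T ∧ (¬T ∨ ¬S) ∨ ¬Q) ∧ ¬Q ∨ ¬T ∧ ¬Q ∧ ¬¬¬S   (complement / identity)
= ¬T ∧ (¬T ∨ ¬S) ∧ (¬T ∧ (¬T ∨ ¬S) ∨ ¬Q) ∧ ¬Q ∨ ¬T ∧ ¬Q ∧ ¬S   (double negation)
= ¬T ∧ (¬T ∨ ¬S) ∧ ¬Q ∨ ¬T ∧ ¬Q ∧ ¬S   (absorption)
= ¬T ∧ ¬Q ∨ ¬T ∧ ¬Q ∧ ¬S   (absorption)
= ¬T ∧ ¬Q   (absorption)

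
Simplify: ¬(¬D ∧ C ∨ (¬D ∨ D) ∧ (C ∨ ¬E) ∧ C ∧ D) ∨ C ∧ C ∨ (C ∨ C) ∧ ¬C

¬(¬D ∧ C ∨ (¬D ∨ D) ∧ (C ∨ ¬E) ∧ C ∧ D) ∨ C ∧ C ∨ (C ∨ C) ∧ ¬C
= ¬(¬D ∧ C ∨ (¬D ∨ D) ∧ C ∧ D) ∨ C ∧ C ∨ (C ∨ C) ∧ ¬C   — absorption
= ¬(¬D ∧ C ∨ C ∧ D) ∨ C ∧ C ∨ (C ∨ C) ∧ ¬C   — complement / identity
= ¬(¬D ∧ C ∨ C ∧ D) ∨ C ∧ C ∨ C ∧ ¬C   — idempotence
= ¬C ∨ C ∧ C ∨ C ∧ ¬C   — distribution
= ¬C ∨ C   — distribution
= True   — complement

True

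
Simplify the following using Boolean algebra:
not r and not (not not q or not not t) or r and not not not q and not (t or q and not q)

not q and not t

not r and not (not not q or not not t) or r and not not not q and not (t or q and not q)
= not r and not (not not q or not not t) or r and not q and not (t or q and not q)   (double negation)
= not r and not (not not q or not not t) or r and not q and not t   (complement / identity)
= not r and not q and not t or r and not q and not t   (De Morgan)
= not q and not t   (distribution)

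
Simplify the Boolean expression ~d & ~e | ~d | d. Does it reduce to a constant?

1

~d & ~e | ~d | d
= ~d | d
= 1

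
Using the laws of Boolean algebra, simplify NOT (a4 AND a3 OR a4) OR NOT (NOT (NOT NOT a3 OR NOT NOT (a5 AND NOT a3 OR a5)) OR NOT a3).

NOT (a4 AND a3 OR a4) OR NOT (NOT (NOT NOT a3 OR NOT NOT (a5 AND NOT a3 OR a5)) OR NOT a3)
= NOT (a4 AND a3 OR a4) OR NOT (NOT (NOT NOT a3 OR NOT NOT a5) OR NOT a3)   (absorption)
= NOT (a4 AND a3 OR a4) OR NOT (NOT a3 AND NOT a5 OR NOT a3)   (De Morgan)
= NOT a4 OR NOT (NOT a3 AND NOT a5 OR NOT a3)   (absorption)
= NOT a4 OR NOT NOT a3   (absorption)
= NOT a4 OR a3   (double negation)

NOT a4 OR a3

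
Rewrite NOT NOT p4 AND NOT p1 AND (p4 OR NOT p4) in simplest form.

NOT NOT p4 AND NOT p1 AND (p4 OR NOT p4)
= p4 AND NOT p1 AND (p4 OR NOT p4)   [double negation]
= p4 AND NOT p1   [complement / identity]

p4 AND NOT p1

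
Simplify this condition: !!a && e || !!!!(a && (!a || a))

a

!!a && e || !!!!(a && (!a || a))
= !!a && e || !!!!a
= !!a && e || !!a
= !!a
= a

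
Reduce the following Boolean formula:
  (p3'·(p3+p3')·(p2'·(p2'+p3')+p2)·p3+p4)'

(p3'·(p3+p3')·(p2'·(p2'+p3')+p2)·p3+p4)'
= (p3'·(p2'·(p2'+p3')+p2)·p3+p4)'   — complement / identity
= (p3'·(p2'+p2)·p3+p4)'   — absorption
= (p3'·p3+p4)'   — complement / identity
= p4'   — complement / identity

p4'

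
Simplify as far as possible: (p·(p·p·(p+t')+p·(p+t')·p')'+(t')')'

t'

(p·(p·p·(p+t')+p·(p+t')·p')'+(t')')'
= (p·(p·(p+t'))'+(t')')'   (distribution)
= (p·p'+(t')')'   (absorption)
= ((t')')'   (complement / identity)
= t'   (double negation)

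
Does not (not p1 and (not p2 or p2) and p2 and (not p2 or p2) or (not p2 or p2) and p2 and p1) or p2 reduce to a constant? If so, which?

yes, True

not (not p1 and (not p2 or p2) and p2 and (not p2 or p2) or (not p2 or p2) and p2 and p1) or p2
= not (not p1 and (not p2 or p2) and p2 or (not p2 or p2) and p2 and p1) or p2   — complement / identity
= not ((not p2 or p2) and p2) or p2   — distribution
= not p2 or p2   — complement / identity
= True   — complement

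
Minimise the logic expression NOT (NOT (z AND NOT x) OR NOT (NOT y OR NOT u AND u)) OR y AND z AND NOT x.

z AND NOT x

NOT (NOT (z AND NOT x) OR NOT (NOT y OR NOT u AND u)) OR y AND z AND NOT x
= NOT (NOT (z AND NOT x) OR NOT NOT y) OR y AND z AND NOT x   — complement / identity
= z AND NOT x AND NOT y OR y AND z AND NOT x   — De Morgan
= z AND NOT x   — distribution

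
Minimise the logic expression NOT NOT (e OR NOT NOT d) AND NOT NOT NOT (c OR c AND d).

(e OR d) AND NOT c

NOT NOT (e OR NOT NOT d) AND NOT NOT NOT (c OR c AND d)
= (e OR NOT NOT d) AND NOT NOT NOT (c OR c AND d)   — double negation
= (e OR NOT NOT d) AND NOT NOT NOT c   — absorption
= (e OR NOT NOT d) AND NOT c   — double negation
= (e OR d) AND NOT c   — double negation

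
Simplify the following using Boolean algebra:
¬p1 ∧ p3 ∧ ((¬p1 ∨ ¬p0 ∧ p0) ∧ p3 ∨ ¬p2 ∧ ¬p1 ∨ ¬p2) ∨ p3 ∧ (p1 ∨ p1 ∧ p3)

¬p1 ∧ p3 ∧ ((¬p1 ∨ ¬p0 ∧ p0) ∧ p3 ∨ ¬p2 ∧ ¬p1 ∨ ¬p2) ∨ p3 ∧ (p1 ∨ p1 ∧ p3)
= ¬p1 ∧ p3 ∧ (¬p1 ∧ p3 ∨ ¬p2 ∧ ¬p1 ∨ ¬p2) ∨ p3 ∧ (p1 ∨ p1 ∧ p3)
= ¬p1 ∧ p3 ∧ (¬p1 ∧ p3 ∨ ¬p2 ∧ ¬p1 ∨ ¬p2) ∨ p3 ∧ p1
= ¬p1 ∧ p3 ∧ (¬p1 ∧ p3 ∨ ¬p2) ∨ p3 ∧ p1
= ¬p1 ∧ p3 ∨ p3 ∧ p1
= p3

p3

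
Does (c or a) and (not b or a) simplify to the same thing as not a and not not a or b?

No

E1: (c or a) and (not b or a)
    = a or c and not b   — distribution
E2: not a and not not a or b
    = not a and a or b   — double negation
    = b   — complement / identity
These differ: at a=0, b=1, c=0, E1 = 0 but E2 = 1.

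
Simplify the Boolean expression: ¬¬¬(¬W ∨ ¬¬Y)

W ∧ ¬Y

¬¬¬(¬W ∨ ¬¬Y)
= ¬(¬W ∨ ¬¬Y)
= W ∧ ¬Y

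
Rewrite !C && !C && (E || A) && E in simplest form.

!C && E

!C && !C && (E || A) && E
= !C && !C && E   (absorption)
= !C && E   (idempotence)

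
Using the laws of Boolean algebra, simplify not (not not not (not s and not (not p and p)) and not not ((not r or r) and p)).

not (not not not (not s and not (not p and p)) and not not ((not r or r) and p))
= not (not not not (not s and not (not p and p)) and not not p)
= not (not not (s or not p and p) and not not p)
= not (not not s and not not p)
= not s or not p

not s or not p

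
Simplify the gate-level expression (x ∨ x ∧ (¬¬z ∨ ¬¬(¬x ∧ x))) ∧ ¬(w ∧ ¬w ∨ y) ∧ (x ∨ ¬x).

(x ∨ x ∧ (¬¬z ∨ ¬¬(¬x ∧ x))) ∧ ¬(w ∧ ¬w ∨ y) ∧ (x ∨ ¬x)
= (x ∨ x ∧ (¬¬z ∨ ¬¬(¬x ∧ x))) ∧ ¬(w ∧ ¬w ∨ y)   — complement / identity
= (x ∨ x ∧ (z ∨ ¬¬(¬x ∧ x))) ∧ ¬(w ∧ ¬w ∨ y)   — double negation
= (x ∨ x ∧ (z ∨ ¬x ∧ x)) ∧ ¬(w ∧ ¬w ∨ y)   — double negation
= (x ∨ x ∧ z) ∧ ¬(w ∧ ¬w ∨ y)   — complement / identity
= x ∧ ¬(w ∧ ¬w ∨ y)   — absorption
= x ∧ ¬y   — complement / identity

x ∧ ¬y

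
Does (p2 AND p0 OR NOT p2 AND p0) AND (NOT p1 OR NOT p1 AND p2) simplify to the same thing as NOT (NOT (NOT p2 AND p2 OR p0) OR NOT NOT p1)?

E1: (p2 AND p0 OR NOT p2 AND p0) AND (NOT p1 OR NOT p1 AND p2)
    = p0 AND (NOT p1 OR NOT p1 AND p2)   — distribution
    = p0 AND NOT p1   — absorption
E2: NOT (NOT (NOT p2 AND p2 OR p0) OR NOT NOT p1)
    = (NOT p2 AND p2 OR p0) AND NOT p1   — De Morgan
    = p0 AND NOT p1   — complement / identity
Both reduce to p0 AND NOT p1, so they are equivalent.

Yes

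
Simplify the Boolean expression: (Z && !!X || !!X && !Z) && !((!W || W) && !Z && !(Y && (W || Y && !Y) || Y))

X && (Z || Y)

(Z && !!X || !!X && !Z) && !((!W || W) && !Z && !(Y && (W || Y && !Y) || Y))
= (Z && !!X || !!X && !Z) && !(!Z && !(Y && (W || Y && !Y) || Y))   — complement / identity
= !!X && !(!Z && !(Y && (W || Y && !Y) || Y))   — distribution
= !!X && !(!Z && !(Y && W || Y))   — complement / identity
= !!X && (Z || Y && W || Y)   — De Morgan
= X && (Z || Y && W || Y)   — double negation
= X && (Z || Y)   — absorption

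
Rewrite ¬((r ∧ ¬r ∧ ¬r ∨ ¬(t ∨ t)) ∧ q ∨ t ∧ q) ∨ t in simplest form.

¬q ∨ t

¬((r ∧ ¬r ∧ ¬r ∨ ¬(t ∨ t)) ∧ q ∨ t ∧ q) ∨ t
= ¬((r ∧ ¬r ∨ ¬(t ∨ t)) ∧ q ∨ t ∧ q) ∨ t
= ¬((r ∧ ¬r ∨ ¬t) ∧ q ∨ t ∧ q) ∨ t
= ¬(¬t ∧ q ∨ t ∧ q) ∨ t
= ¬q ∨ t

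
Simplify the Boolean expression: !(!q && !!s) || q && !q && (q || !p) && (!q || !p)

q || !s

!(!q && !!s) || q && !q && (q || !p) && (!q || !p)
= q || !s || q && !q && (q || !p) && (!q || !p)
= q || !s || q && !q && (q && !q || !p)
= q || !s || q && !q
= q || !s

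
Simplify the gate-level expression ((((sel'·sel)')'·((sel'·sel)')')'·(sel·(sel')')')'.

sel

((((sel'·sel)')'·((sel'·sel)')')'·(sel·(sel')')')'
= ((((sel'·sel)')')'·(sel·(sel')')')'   (idempotence)
= ((sel'·sel)')'+sel·(sel')'   (De Morgan)
= sel'·sel+sel·(sel')'   (double negation)
= sel'·sel+sel·sel   (double negation)
= sel   (distribution)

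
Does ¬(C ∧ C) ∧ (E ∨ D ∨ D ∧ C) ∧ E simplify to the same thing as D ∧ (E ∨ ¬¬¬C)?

No

E1: ¬(C ∧ C) ∧ (E ∨ D ∨ D ∧ C) ∧ E
    = ¬C ∧ (E ∨ D ∨ D ∧ C) ∧ E   [idempotence]
    = ¬C ∧ (E ∨ D) ∧ E   [absorption]
    = ¬C ∧ E   [absorption]
E2: D ∧ (E ∨ ¬¬¬C)
    = D ∧ (E ∨ ¬C)   [double negation]
These differ: at C=0, D=0, E=1, E1 = 1 but E2 = 0.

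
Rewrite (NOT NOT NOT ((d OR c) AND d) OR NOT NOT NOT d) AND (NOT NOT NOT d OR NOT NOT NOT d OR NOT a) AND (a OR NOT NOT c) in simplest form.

NOT d AND (a OR c)

(NOT NOT NOT ((d OR c) AND d) OR NOT NOT NOT d) AND (NOT NOT NOT d OR NOT NOT NOT d OR NOT a) AND (a OR NOT NOT c)
= (NOT NOT NOT d OR NOT NOT NOT d) AND (NOT NOT NOT d OR NOT NOT NOT d OR NOT a) AND (a OR NOT NOT c)   — absorption
= (NOT NOT NOT d OR NOT NOT NOT d) AND (NOT NOT NOT d OR NOT NOT NOT d OR NOT a) AND (a OR c)   — double negation
= (NOT NOT NOT d OR NOT NOT NOT d) AND (a OR c)   — absorption
= NOT NOT NOT d AND (a OR c)   — idempotence
= NOT d AND (a OR c)   — double negation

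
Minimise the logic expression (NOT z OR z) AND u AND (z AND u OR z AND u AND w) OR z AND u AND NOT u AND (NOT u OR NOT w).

(NOT z OR z) AND u AND (z AND u OR z AND u AND w) OR z AND u AND NOT u AND (NOT u OR NOT w)
= (NOT z OR z) AND u AND z AND u OR z AND u AND NOT u AND (NOT u OR NOT w)
= u AND z AND u OR z AND u AND NOT u AND (NOT u OR NOT w)
= u AND z AND u OR z AND u AND NOT u
= z AND u

z AND u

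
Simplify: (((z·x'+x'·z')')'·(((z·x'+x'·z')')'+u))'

(((z·x'+x'·z')')'·(((z·x'+x'·z')')'+u))'
= (((z·x'+x'·z')')')'   (absorption)
= (((x')')')'   (distribution)
= (x')'   (double negation)
= x   (double negation)

x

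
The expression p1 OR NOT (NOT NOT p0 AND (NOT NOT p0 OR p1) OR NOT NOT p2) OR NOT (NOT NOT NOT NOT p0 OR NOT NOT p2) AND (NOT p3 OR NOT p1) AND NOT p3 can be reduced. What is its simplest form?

p1 OR NOT p0 AND NOT p2

p1 OR NOT (NOT NOT p0 AND (NOT NOT p0 OR p1) OR NOT NOT p2) OR NOT (NOT NOT NOT NOT p0 OR NOT NOT p2) AND (NOT p3 OR NOT p1) AND NOT p3
= p1 OR NOT (NOT NOT p0 AND (NOT NOT p0 OR p1) OR NOT NOT p2) OR NOT NOT NOT p0 AND NOT p2 AND (NOT p3 OR NOT p1) AND NOT p3   [De Morgan]
= p1 OR NOT (NOT NOT p0 AND (NOT NOT p0 OR p1) OR NOT NOT p2) OR NOT NOT NOT p0 AND NOT p2 AND NOT p3   [absorption]
= p1 OR NOT (NOT NOT p0 OR NOT NOT p2) OR NOT NOT NOT p0 AND NOT p2 AND NOT p3   [absorption]
= p1 OR NOT (NOT NOT p0 OR NOT NOT p2) OR NOT p0 AND NOT p2 AND NOT p3   [double negation]
= p1 OR NOT p0 AND NOT p2 OR NOT p0 AND NOT p2 AND NOT p3   [De Morgan]
= p1 OR NOT p0 AND NOT p2   [absorption]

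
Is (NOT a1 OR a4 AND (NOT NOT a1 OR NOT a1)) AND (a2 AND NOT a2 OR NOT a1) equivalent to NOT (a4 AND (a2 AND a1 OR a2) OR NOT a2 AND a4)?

No

E1: (NOT a1 OR a4 AND (NOT NOT a1 OR NOT a1)) AND (a2 AND NOT a2 OR NOT a1)
    = (NOT a1 OR a4 AND (a1 OR NOT a1)) AND (a2 AND NOT a2 OR NOT a1)   — double negation
    = (NOT a1 OR a4 AND (a1 OR NOT a1)) AND NOT a1   — complement / identity
    = (NOT a1 OR a4) AND NOT a1   — complement / identity
    = NOT a1   — absorption
E2: NOT (a4 AND (a2 AND a1 OR a2) OR NOT a2 AND a4)
    = NOT (a4 AND a2 OR NOT a2 AND a4)   — absorption
    = NOT a4   — distribution
These differ: at a1=1, a2=0, a4=0, E1 = 0 but E2 = 1.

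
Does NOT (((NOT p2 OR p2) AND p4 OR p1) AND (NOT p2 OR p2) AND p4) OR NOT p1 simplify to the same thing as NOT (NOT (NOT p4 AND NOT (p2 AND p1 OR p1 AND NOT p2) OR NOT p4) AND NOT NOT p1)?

E1: NOT (((NOT p2 OR p2) AND p4 OR p1) AND (NOT p2 OR p2) AND p4) OR NOT p1
    = NOT ((NOT p2 OR p2) AND p4) OR NOT p1
    = NOT p4 OR NOT p1
E2: NOT (NOT (NOT p4 AND NOT (p2 AND p1 OR p1 AND NOT p2) OR NOT p4) AND NOT NOT p1)
    = NOT (NOT (NOT p4 AND NOT p1 OR NOT p4) AND NOT NOT p1)
    = NOT (NOT NOT p4 AND NOT NOT p1)
    = NOT p4 OR NOT p1
Both reduce to NOT p4 OR NOT p1, so they are equivalent.

Yes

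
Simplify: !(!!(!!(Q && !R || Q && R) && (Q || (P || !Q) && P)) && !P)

!Q || P

!(!!(!!(Q && !R || Q && R) && (Q || (P || !Q) && P)) && !P)
= !(!!(Q && !R || Q && R) && (Q || (P || !Q) && P)) || P   (De Morgan)
= !(!!Q && (Q || (P || !Q) && P)) || P   (distribution)
= !(!!Q && (Q || P)) || P   (absorption)
= !(Q && (Q || P)) || P   (double negation)
= !Q || P   (absorption)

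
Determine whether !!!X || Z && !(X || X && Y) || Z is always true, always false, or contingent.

!!!X || Z && !(X || X && Y) || Z
= !!!X || Z && !X || Z   — absorption
= !!!X || Z   — absorption
= !X || Z   — double negation
This depends on X, Z, so it is not a constant.

contingent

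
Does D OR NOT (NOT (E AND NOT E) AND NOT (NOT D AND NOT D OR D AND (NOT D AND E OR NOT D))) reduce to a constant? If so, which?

D OR NOT (NOT (E AND NOT E) AND NOT (NOT D AND NOT D OR D AND (NOT D AND E OR NOT D)))
= D OR NOT (NOT (E AND NOT E) AND NOT (NOT D AND NOT D OR D AND NOT D))   — absorption
= D OR E AND NOT E OR NOT D AND NOT D OR D AND NOT D   — De Morgan
= D OR NOT D AND NOT D OR D AND NOT D   — complement / identity
= D OR NOT D   — distribution
= TRUE   — complement

yes, True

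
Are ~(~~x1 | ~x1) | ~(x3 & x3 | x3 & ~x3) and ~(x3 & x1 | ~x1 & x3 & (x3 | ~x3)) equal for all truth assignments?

E1: ~(~~x1 | ~x1) | ~(x3 & x3 | x3 & ~x3)
    = ~x1 & x1 | ~(x3 & x3 | x3 & ~x3)   (De Morgan)
    = ~x1 & x1 | ~x3   (distribution)
    = ~x3   (complement / identity)
E2: ~(x3 & x1 | ~x1 & x3 & (x3 | ~x3))
    = ~(x3 & x1 | ~x1 & x3)   (complement / identity)
    = ~x3   (distribution)
Both reduce to ~x3, so they are equivalent.

Yes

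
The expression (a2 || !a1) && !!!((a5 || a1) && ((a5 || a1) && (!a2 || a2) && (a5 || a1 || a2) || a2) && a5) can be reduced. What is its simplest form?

(a2 || !a1) && !a5

(a2 || !a1) && !!!((a5 || a1) && ((a5 || a1) && (!a2 || a2) && (a5 || a1 || a2) || a2) && a5)
= (a2 || !a1) && !!!((a5 || a1) && ((a5 || a1) && (a5 || a1 || a2) || a2) && a5)   (complement / identity)
= (a2 || !a1) && !!!((a5 || a1) && (a5 || a1 || a2) && a5)   (absorption)
= (a2 || !a1) && !!!((a5 || a1) && a5)   (absorption)
= (a2 || !a1) && !!!a5   (absorption)
= (a2 || !a1) && !a5   (double negation)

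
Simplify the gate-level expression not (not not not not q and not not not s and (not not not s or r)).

not (not not not not q and not not not s and (not not not s or r))
= not (not not not not q and not not not s)   (absorption)
= not (not not q and not not not s)   (double negation)
= not (not not q and not s)   (double negation)
= not q or s   (De Morgan)

not q or s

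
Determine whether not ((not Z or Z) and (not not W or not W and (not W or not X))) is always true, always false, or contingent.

not ((not Z or Z) and (not not W or not W and (not W or not X)))
= not (not not W or not W and (not W or not X))   (complement / identity)
= not (not not W or not W)   (absorption)
= not W and W   (De Morgan)
= False   (complement)

always false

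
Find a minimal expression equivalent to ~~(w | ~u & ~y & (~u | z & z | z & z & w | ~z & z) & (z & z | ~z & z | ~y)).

w | ~u & ~y

~~(w | ~u & ~y & (~u | z & z | z & z & w | ~z & z) & (z & z | ~z & z | ~y))
= ~~(w | ~u & ~y & (~u | z & (z | z & w) | ~z & z) & (z & z | ~z & z | ~y))
= ~~(w | ~u & ~y & (~u | z & z | ~z & z) & (z & z | ~z & z | ~y))
= ~~(w | ~u & ~y & (~u & ~y | z & z | ~z & z))
= ~~(w | ~u & ~y & (~u & ~y | z))
= ~~(w | ~u & ~y)
= w | ~u & ~y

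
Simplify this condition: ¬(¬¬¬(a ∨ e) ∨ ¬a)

¬(¬¬¬(a ∨ e) ∨ ¬a)
= ¬(¬(a ∨ e) ∨ ¬a)   [double negation]
= (a ∨ e) ∧ a   [De Morgan]
= a   [absorption]

a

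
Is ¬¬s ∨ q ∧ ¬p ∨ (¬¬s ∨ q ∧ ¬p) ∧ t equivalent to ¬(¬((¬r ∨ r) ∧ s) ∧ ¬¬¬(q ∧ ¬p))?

E1: ¬¬s ∨ q ∧ ¬p ∨ (¬¬s ∨ q ∧ ¬p) ∧ t
    = ¬¬s ∨ q ∧ ¬p   — absorption
    = s ∨ q ∧ ¬p   — double negation
E2: ¬(¬((¬r ∨ r) ∧ s) ∧ ¬¬¬(q ∧ ¬p))
    = ¬(¬((¬r ∨ r) ∧ s) ∧ ¬(q ∧ ¬p))   — double negation
    = ¬(¬s ∧ ¬(q ∧ ¬p))   — complement / identity
    = s ∨ q ∧ ¬p   — De Morgan
Both reduce to s ∨ q ∧ ¬p, so they are equivalent.

Yes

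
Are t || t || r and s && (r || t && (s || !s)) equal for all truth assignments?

No

E1: t || t || r
    = t || r
E2: s && (r || t && (s || !s))
    = s && (r || t)
These differ: at r=1, s=0, t=0, E1 = 1 but E2 = 0.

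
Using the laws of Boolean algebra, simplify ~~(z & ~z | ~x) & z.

~~(z & ~z | ~x) & z
= ~~~x & z
= ~x & z

~x & z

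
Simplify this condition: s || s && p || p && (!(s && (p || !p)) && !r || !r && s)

s || p && !r

s || s && p || p && (!(s && (p || !p)) && !r || !r && s)
= s || p && (!(s && (p || !p)) && !r || !r && s)
= s || p && (!s && !r || !r && s)
= s || p && !r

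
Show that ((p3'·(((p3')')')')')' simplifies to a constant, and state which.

0

((p3'·(((p3')')')')')'
= ((p3'·(p3')')')'   — double negation
= p3'·(p3')'   — double negation
= p3'·p3   — double negation
= 0   — complement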